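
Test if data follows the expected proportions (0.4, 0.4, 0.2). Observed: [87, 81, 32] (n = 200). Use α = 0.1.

Expected: [80.0, 80.0, 40.0]. χ² = 2.225. df = 2, critical = 4.605. Fail to reject H₀.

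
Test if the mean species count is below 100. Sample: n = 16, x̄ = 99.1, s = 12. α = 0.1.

t = (99.1 - 100)/(12/√16) = -0.3, df = 15. Critical t = -1.341. Fail to reject H₀.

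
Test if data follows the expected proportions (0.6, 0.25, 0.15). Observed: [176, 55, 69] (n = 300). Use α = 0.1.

Expected: [180.0, 75.0, 45.0]. χ² = 18.222. df = 2, critical = 4.605. Reject H₀.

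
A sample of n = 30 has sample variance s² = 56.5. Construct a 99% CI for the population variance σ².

df = 29. χ²_{0.005} = 52.336, χ²_{0.995} = 13.121. CI for σ² = ((n-1)s²/χ²_{α/2}, (n-1)s²/χ²_{1-α/2}) = (29·56.5/52.336, 29·56.5/13.121) = (31.31, 124.88)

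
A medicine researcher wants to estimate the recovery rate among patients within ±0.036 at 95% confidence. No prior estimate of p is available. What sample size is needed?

Conservative approach: use p = 0.5 (maximizes p(1-p) = 0.25). n = z²(0.25)/E² = 1.96²×0.25/0.036² = 741.05 → n = 742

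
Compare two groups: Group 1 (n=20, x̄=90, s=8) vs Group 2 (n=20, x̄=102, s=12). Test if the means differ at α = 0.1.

Pooled sp = 10.2. t = -3.721, df = 38. Critical t = ±1.686. Reject H₀.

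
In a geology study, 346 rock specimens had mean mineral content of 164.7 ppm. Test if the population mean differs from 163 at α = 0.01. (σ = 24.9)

z = (x̄ - μ₀)/(σ/√n) = (164.7 - 163)/(24.9/√346) = 1.27. Critical value: ±2.576. Since |1.27| ≤ 2.576, Fail to reject H₀.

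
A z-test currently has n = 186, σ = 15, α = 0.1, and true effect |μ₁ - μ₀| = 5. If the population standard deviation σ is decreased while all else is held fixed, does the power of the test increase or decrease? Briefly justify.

Power increases: a smaller σ shrinks the standard error σ/√n, moving the sampling distribution under H₁ further from the critical value.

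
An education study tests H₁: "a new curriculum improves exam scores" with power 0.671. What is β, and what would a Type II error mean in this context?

β = 1 - power = 1 - 0.671 = 0.329. A Type II error is failing to reject H₀ when H₀ is false (false negative) — here, failing to conclude that a new curriculum improves exam scores when in fact it is true. Consequence: keeping the old curriculum when the new one would have helped students.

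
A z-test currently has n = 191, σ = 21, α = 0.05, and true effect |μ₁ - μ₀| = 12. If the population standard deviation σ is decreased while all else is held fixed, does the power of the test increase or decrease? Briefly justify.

Power increases: a smaller σ shrinks the standard error σ/√n, moving the sampling distribution under H₁ further from the critical value.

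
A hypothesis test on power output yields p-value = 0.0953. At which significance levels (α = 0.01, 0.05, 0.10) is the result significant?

p = 0.0953. Significant at: α = 0.1.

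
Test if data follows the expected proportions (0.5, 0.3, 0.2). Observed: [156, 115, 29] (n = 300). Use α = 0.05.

Expected: [150.0, 90.0, 60.0]. χ² = 23.201. df = 2, critical = 5.991. Reject H₀.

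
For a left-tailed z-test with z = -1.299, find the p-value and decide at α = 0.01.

p = P(Z < -1.299) = Φ(-1.299) ≈ 0.097. Since p ≥ 0.01, fail to reject H₀ (not significant) at α = 0.01.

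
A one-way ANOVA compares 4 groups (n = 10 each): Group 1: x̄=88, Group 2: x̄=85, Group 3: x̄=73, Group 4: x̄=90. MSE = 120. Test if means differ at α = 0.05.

Grand mean = 84.0. SS_between = 1740.0, MS_between = 580.0. F = 4.833, F_crit ≈ 2.866. Reject H₀.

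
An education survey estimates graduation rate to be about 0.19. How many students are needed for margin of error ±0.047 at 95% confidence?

n = z²p(1-p)/E² = 1.96²×0.19×0.81/0.047² = 267.6 → n = 268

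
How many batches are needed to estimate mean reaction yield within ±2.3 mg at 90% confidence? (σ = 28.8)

n = (z*σ/E)² = (1.645×28.8/2.3)² = 424.3 → n = 425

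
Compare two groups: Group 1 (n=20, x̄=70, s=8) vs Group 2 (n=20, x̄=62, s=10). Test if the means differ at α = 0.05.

Pooled sp = 9.06. t = 2.794, df = 38. Critical t = ±2.024. Reject H₀.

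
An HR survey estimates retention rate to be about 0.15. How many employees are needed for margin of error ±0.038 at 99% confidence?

n = z²p(1-p)/E² = 2.576²×0.15×0.85/0.038² = 585.9 → n = 586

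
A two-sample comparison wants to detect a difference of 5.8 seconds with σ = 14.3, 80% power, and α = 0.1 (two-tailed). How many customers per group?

n per group = 2(z_α/2 + z_β)²σ²/d² = 2×(1.645 + 0.84)²×14.3²/5.8² = 75.1 → n = 76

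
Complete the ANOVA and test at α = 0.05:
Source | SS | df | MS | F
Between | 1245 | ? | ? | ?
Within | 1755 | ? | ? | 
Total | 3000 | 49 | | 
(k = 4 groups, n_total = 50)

df_between = 3, df_within = 46. MS_between = 415.0, MS_within = 38.15. F = 10.877, F_crit ≈ 2.807. Reject H₀.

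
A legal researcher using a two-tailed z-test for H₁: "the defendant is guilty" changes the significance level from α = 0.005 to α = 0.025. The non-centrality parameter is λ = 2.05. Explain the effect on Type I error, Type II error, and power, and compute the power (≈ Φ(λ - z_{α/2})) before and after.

Increasing α from 0.005 to 0.025:
• Type I error rate increases (α is the Type I rate by definition).
• Critical value moves from z_{α/2} = 2.807 to 2.241, so power = Φ(λ - z_{α/2}) goes from Φ(2.05 - 2.807) = 0.225 to Φ(2.05 - 2.241) = 0.424.
• Type II error rate β = 1 - power therefore decreases (0.775 → 0.576).
Appropriate when false negatives are costly — here, acquitting a guilty person.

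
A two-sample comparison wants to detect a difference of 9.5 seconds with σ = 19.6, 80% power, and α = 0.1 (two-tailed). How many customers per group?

n per group = 2(z_α/2 + z_β)²σ²/d² = 2×(1.645 + 0.84)²×19.6²/9.5² = 52.6 → n = 53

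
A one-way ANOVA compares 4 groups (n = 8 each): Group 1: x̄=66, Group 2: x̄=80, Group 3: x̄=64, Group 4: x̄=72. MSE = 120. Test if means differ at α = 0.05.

Grand mean = 70.5. SS_between = 1240.0, MS_between = 413.33. F = 3.444, F_crit ≈ 2.947. Reject H₀.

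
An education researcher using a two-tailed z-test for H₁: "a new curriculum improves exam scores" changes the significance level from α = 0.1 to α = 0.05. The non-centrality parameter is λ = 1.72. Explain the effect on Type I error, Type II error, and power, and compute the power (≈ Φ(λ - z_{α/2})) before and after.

Decreasing α from 0.1 to 0.05:
• Type I error rate decreases (α is the Type I rate by definition).
• Critical value moves from z_{α/2} = 1.645 to 1.96, so power = Φ(λ - z_{α/2}) goes from Φ(1.72 - 1.645) = 0.53 to Φ(1.72 - 1.96) = 0.405.
• Type II error rate β = 1 - power therefore increases (0.47 → 0.595).
Appropriate when false positives are costly — here, adopting a curriculum that gives no real benefit — disruption for nothing.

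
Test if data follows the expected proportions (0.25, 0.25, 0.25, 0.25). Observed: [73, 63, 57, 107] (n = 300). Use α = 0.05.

Expected: [75.0, 75.0, 75.0, 75.0]. χ² = 19.947. df = 3, critical = 7.815. Reject H₀.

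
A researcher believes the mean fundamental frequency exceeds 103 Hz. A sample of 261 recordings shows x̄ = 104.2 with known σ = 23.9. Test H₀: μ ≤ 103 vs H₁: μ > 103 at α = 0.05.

z = 0.811. Critical value: 1.645. Fail to reject H₀.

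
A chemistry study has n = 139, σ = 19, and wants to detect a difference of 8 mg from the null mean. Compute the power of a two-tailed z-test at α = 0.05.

SE = σ/√n = 19/√139 = 1.612. Non-centrality λ = d/SE = 8/1.612 = 4.964. Power ≈ Φ(λ - z_{α/2}) = Φ(4.964 - 1.96) = Φ(3.004) = 0.999.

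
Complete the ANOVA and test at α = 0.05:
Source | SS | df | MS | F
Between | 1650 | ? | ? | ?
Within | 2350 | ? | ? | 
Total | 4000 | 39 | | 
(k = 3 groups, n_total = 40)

df_between = 2, df_within = 37. MS_between = 825.0, MS_within = 63.51. F = 12.989, F_crit ≈ 3.252. Reject H₀.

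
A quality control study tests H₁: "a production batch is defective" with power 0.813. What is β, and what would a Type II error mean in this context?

β = 1 - power = 1 - 0.813 = 0.187. A Type II error is failing to reject H₀ when H₀ is false (false negative) — here, failing to conclude that a production batch is defective when in fact it is true. Consequence: shipping a defective batch — faulty products reach customers.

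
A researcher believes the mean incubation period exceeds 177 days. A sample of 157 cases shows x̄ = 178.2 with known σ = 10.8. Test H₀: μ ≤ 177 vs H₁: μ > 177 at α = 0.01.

z = 1.392. Critical value: 2.33. Fail to reject H₀.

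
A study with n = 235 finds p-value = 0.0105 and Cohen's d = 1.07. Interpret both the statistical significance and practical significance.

Statistically significant (p = 0.0105 < 0.05). Cohen's d = 1.07 indicates a large effect size. Both statistical and practical significance should be considered.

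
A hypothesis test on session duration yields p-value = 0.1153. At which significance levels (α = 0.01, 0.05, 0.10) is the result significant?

p = 0.1153. Not significant at any of the given levels.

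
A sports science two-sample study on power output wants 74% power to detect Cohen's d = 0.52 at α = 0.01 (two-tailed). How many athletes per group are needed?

z_{α/2} = 2.576, z_β = Φ⁻¹(0.74) = 0.643. For medium effect (d = 0.52): n per group = 2(z_{α/2} + z_β)²/d² = 2(2.576 + 0.643)²/0.52² = 76.6 → 77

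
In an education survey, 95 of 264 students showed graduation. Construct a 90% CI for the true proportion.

p̂ = 0.36. CI = p̂ ± z*√(p̂(1-p̂)/n) = (0.311, 0.408)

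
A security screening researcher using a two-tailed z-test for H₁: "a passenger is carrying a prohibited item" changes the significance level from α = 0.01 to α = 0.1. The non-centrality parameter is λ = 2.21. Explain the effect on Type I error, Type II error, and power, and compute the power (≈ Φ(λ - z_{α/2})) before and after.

Increasing α from 0.01 to 0.1:
• Type I error rate increases (α is the Type I rate by definition).
• Critical value moves from z_{α/2} = 2.576 to 1.645, so power = Φ(λ - z_{α/2}) goes from Φ(2.21 - 2.576) = 0.357 to Φ(2.21 - 1.645) = 0.714.
• Type II error rate β = 1 - power therefore decreases (0.643 → 0.286).
Appropriate when false negatives are costly — here, letting a prohibited item through — security breach.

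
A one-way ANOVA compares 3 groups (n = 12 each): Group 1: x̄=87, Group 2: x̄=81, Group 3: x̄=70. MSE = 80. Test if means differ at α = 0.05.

Grand mean = 79.33. SS_between = 1784.0, MS_between = 892.0. F = 11.15, F_crit ≈ 3.285. Reject H₀.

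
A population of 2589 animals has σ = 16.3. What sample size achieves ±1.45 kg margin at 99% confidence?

Without FPC: n₀ = (2.576×16.3/1.45)² = 838.554. With FPC: n = n₀N/(n₀+N-1) = 633.6 → n = 634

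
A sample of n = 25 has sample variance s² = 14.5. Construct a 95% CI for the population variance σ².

df = 24. χ²_{0.025} = 39.364, χ²_{0.975} = 12.401. CI for σ² = ((n-1)s²/χ²_{α/2}, (n-1)s²/χ²_{1-α/2}) = (24·14.5/39.364, 24·14.5/12.401) = (8.84, 28.06)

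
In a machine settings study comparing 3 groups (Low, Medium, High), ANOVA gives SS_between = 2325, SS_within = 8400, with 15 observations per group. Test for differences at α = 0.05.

df_between = 2, df_within = 42. F = MS_between/MS_within = 1162.5/200.0 = 5.812. F_crit ≈ 3.22. Reject H₀. At least one mean differs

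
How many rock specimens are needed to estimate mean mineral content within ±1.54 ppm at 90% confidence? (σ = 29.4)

n = (z*σ/E)² = (1.645×29.4/1.54)² = 986.2 → n = 987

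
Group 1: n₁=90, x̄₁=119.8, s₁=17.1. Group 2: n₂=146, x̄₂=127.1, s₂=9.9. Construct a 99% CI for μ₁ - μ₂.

Difference = -7.3. SE = √(17.1²/90 + 9.9²/146) = 1.98. CI = (-12.4, -2.2)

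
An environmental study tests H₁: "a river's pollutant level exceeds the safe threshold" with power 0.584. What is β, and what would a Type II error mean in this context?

β = 1 - power = 1 - 0.584 = 0.416. A Type II error is failing to reject H₀ when H₀ is false (false negative) — here, failing to conclude that a river's pollutant level exceeds the safe threshold when in fact it is true. Consequence: allowing unsafe pollution to continue.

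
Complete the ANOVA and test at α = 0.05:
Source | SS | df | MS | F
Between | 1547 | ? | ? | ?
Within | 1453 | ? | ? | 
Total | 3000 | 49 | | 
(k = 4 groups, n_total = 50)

df_between = 3, df_within = 46. MS_between = 515.67, MS_within = 31.59. F = 16.325, F_crit ≈ 2.807. Reject H₀.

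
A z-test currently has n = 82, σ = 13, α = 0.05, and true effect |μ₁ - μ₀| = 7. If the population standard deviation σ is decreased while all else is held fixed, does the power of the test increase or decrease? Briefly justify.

Power increases: a smaller σ shrinks the standard error σ/√n, moving the sampling distribution under H₁ further from the critical value.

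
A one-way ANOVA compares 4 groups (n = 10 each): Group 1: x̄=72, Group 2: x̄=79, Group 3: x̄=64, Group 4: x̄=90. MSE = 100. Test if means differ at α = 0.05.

Grand mean = 76.25. SS_between = 3647.5, MS_between = 1215.83. F = 12.158, F_crit ≈ 2.866. Reject H₀.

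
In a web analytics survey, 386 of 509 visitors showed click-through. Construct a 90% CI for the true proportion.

p̂ = 0.758. CI = p̂ ± z*√(p̂(1-p̂)/n) = (0.727, 0.79)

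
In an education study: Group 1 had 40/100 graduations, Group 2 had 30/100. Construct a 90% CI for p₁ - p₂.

p̂₁ = 0.4, p̂₂ = 0.3. Difference = 0.1. CI = (-0.01, 0.21)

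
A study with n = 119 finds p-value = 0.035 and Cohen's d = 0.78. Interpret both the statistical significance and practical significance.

Statistically significant (p = 0.035 < 0.05). Cohen's d = 0.78 indicates a medium effect size. Both statistical and practical significance should be considered.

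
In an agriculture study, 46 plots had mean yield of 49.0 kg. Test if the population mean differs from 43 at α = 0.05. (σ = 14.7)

z = (x̄ - μ₀)/(σ/√n) = (49.0 - 43)/(14.7/√46) = 2.768. Critical value: ±1.96. Since |2.768| > 1.96, Reject H₀.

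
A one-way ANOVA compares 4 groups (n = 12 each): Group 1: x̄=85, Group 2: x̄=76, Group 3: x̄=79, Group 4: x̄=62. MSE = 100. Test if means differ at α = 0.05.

Grand mean = 75.5. SS_between = 3420.0, MS_between = 1140.0. F = 11.4, F_crit ≈ 2.816. Reject H₀.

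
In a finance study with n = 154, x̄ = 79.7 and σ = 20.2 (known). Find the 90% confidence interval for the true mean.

CI = x̄ ± z*(σ/√n) = 79.7 ± 1.645(20.2/√154) = 79.7 ± 2.68 = (77.02, 82.38)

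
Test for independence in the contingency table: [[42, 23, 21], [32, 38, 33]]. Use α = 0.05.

χ² = 6.228. df = 2, critical = 5.991. Reject H₀. Variables are dependent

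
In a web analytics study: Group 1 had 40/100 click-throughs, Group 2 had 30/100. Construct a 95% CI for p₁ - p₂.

p̂₁ = 0.4, p̂₂ = 0.3. Difference = 0.1. CI = (-0.031, 0.231)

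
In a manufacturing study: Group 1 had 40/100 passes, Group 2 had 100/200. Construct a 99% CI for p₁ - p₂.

p̂₁ = 0.4, p̂₂ = 0.5. Difference = -0.1. CI = (-0.256, 0.056)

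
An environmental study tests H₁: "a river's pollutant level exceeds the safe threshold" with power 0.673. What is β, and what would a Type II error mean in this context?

β = 1 - power = 1 - 0.673 = 0.327. A Type II error is failing to reject H₀ when H₀ is false (false negative) — here, failing to conclude that a river's pollutant level exceeds the safe threshold when in fact it is true. Consequence: allowing unsafe pollution to continue.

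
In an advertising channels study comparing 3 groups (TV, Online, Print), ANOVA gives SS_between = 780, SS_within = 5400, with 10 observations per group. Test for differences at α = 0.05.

df_between = 2, df_within = 27. F = MS_between/MS_within = 390.0/200.0 = 1.95. F_crit ≈ 3.354. Fail to reject H₀.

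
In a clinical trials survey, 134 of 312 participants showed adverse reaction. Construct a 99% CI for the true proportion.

p̂ = 0.429. CI = p̂ ± z*√(p̂(1-p̂)/n) = (0.357, 0.502)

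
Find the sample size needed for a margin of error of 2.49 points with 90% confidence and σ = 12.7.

n = (z*σ/E)² = (1.645×12.7/2.49)² = 70.4 → n = 71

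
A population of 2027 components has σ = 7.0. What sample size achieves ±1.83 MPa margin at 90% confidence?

Without FPC: n₀ = (1.645×7.0/1.83)² = 39.594. With FPC: n = n₀N/(n₀+N-1) = 38.9 → n = 39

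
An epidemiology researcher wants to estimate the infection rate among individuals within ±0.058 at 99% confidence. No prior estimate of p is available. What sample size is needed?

Conservative approach: use p = 0.5 (maximizes p(1-p) = 0.25). n = z²(0.25)/E² = 2.576²×0.25/0.058² = 493.1 → n = 494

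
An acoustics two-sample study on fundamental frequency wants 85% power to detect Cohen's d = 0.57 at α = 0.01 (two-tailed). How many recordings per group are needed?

z_{α/2} = 2.576, z_β = Φ⁻¹(0.85) = 1.036. For medium effect (d = 0.57): n per group = 2(z_{α/2} + z_β)²/d² = 2(2.576 + 1.036)²/0.57² = 80.3 → 81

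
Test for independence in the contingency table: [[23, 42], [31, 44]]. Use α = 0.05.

χ² = 0.52. df = 1, critical = 3.841. Fail to reject H₀. No evidence of dependence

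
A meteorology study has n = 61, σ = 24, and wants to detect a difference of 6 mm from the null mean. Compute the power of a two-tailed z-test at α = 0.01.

SE = σ/√n = 24/√61 = 3.073. Non-centrality λ = d/SE = 6/3.073 = 1.953. Power ≈ Φ(λ - z_{α/2}) = Φ(1.953 - 2.576) = Φ(-0.623) = 0.266.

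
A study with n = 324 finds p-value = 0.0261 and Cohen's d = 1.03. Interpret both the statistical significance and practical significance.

Statistically significant (p = 0.0261 < 0.05). Cohen's d = 1.03 indicates a large effect size. Both statistical and practical significance should be considered.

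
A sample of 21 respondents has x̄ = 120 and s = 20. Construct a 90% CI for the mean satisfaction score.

CI = x̄ ± t*(s/√n) = 120 ± 1.725(20/√21) = (112.47, 127.53)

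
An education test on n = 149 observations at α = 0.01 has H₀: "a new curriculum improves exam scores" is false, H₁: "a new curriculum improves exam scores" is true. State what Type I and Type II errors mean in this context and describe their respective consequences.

Type I (false positive): concluding that a new curriculum improves exam scores when it is not — adopting a curriculum that gives no real benefit — disruption for nothing. Type II (false negative): failing to conclude that a new curriculum improves exam scores when it is — keeping the old curriculum when the new one would have helped students. Which is costlier depends on domain priorities and is a judgement call rather than a statistical fact.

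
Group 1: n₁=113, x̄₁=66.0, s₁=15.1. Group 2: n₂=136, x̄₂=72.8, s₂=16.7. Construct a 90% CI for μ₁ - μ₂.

Difference = -6.8. SE = √(15.1²/113 + 16.7²/136) = 2.017. CI = (-10.12, -3.48)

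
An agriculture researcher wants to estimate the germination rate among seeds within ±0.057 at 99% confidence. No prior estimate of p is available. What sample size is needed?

Conservative approach: use p = 0.5 (maximizes p(1-p) = 0.25). n = z²(0.25)/E² = 2.576²×0.25/0.057² = 510.6 → n = 511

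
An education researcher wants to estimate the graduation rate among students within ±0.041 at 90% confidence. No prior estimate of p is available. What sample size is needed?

Conservative approach: use p = 0.5 (maximizes p(1-p) = 0.25). n = z²(0.25)/E² = 1.645²×0.25/0.041² = 402.4 → n = 403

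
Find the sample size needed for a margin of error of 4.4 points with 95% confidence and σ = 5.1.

n = (z*σ/E)² = (1.96×5.1/4.4)² = 5.2 → n = 6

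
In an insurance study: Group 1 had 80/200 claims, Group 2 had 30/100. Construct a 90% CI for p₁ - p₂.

p̂₁ = 0.4, p̂₂ = 0.3. Difference = 0.1. CI = (0.006, 0.194)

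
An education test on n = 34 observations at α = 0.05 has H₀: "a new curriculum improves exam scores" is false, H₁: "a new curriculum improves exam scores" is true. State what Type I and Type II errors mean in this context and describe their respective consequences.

Type I (false positive): concluding that a new curriculum improves exam scores when it is not — adopting a curriculum that gives no real benefit — disruption for nothing. Type II (false negative): failing to conclude that a new curriculum improves exam scores when it is — keeping the old curriculum when the new one would have helped students. Which is costlier depends on domain priorities and is a judgement call rather than a statistical fact.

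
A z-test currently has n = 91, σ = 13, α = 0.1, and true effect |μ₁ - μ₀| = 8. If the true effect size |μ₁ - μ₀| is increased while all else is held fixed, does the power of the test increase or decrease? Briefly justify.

Power increases: a larger true effect increases the non-centrality λ = |μ₁ - μ₀|/(σ/√n).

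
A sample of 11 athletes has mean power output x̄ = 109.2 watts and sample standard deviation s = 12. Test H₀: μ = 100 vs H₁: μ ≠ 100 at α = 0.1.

t = (x̄ - μ₀)/(s/√n) = (109.2 - 100)/(12/√11) = 2.543. df = 10, critical t = ±1.812. Reject H₀.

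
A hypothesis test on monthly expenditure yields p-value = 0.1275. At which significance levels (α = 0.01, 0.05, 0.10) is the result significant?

p = 0.1275. Not significant at any of the given levels.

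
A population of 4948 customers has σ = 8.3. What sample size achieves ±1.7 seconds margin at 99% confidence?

Without FPC: n₀ = (2.576×8.3/1.7)² = 158.179. With FPC: n = n₀N/(n₀+N-1) = 153.3 → n = 154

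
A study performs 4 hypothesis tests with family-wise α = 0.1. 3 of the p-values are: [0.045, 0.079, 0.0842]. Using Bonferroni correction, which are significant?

Bonferroni α = 0.1/4 = 0.025. None of the given p-values are significant.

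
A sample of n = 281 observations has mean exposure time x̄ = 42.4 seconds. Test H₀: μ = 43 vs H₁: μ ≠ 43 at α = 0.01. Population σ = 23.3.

z = (x̄ - μ₀)/(σ/√n) = (42.4 - 43)/(23.3/√281) = -0.432. Critical value: ±2.576. Since |-0.432| ≤ 2.576, Fail to reject H₀.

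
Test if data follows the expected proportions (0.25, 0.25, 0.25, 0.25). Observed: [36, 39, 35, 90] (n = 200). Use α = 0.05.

Expected: [50.0, 50.0, 50.0, 50.0]. χ² = 42.84. df = 3, critical = 7.815. Reject H₀.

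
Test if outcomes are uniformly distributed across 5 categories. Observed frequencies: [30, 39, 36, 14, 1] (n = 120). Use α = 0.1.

Expected = 24 each. χ² = Σ(O-E)²/E = 43.083. df = 4, critical value = 7.779. Reject H₀.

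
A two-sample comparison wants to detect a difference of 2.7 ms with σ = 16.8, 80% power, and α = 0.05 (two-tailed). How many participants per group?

n per group = 2(z_α/2 + z_β)²σ²/d² = 2×(1.96 + 0.84)²×16.8²/2.7² = 607.1 → n = 608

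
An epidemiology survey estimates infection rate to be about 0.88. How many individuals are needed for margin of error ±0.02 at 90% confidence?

n = z²p(1-p)/E² = 1.645²×0.88×0.12/0.02² = 714.4 → n = 715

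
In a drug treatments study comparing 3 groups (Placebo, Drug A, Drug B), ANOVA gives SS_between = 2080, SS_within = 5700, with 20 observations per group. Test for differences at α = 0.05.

df_between = 2, df_within = 57. F = MS_between/MS_within = 1040.0/100.0 = 10.4. F_crit ≈ 3.159. Reject H₀. At least one mean differs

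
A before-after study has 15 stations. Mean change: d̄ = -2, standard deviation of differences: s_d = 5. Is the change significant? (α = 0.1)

t = d̄/(s_d/√n) = -2/(5/√15) = -1.549. df = 14, critical t = ±1.761. Fail to reject H₀.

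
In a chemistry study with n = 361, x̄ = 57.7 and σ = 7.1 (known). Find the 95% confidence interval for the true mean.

CI = x̄ ± z*(σ/√n) = 57.7 ± 1.96(7.1/√361) = 57.7 ± 0.73 = (56.97, 58.43)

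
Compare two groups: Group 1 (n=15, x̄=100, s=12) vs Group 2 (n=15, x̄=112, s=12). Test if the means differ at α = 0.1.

Pooled sp = 12.0. t = -2.739, df = 28. Critical t = ±1.701. Reject H₀.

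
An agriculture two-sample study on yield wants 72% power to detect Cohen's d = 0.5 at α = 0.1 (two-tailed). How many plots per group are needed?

z_{α/2} = 1.645, z_β = Φ⁻¹(0.72) = 0.583. For medium effect (d = 0.5): n per group = 2(z_{α/2} + z_β)²/d² = 2(1.645 + 0.583)²/0.5² = 39.7 → 40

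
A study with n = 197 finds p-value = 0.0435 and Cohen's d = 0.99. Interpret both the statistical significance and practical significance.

Statistically significant (p = 0.0435 < 0.05). Cohen's d = 0.99 indicates a large effect size. Both statistical and practical significance should be considered.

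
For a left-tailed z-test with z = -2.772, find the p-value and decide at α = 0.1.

p = P(Z < -2.772) = Φ(-2.772) ≈ 0.0028. Since p < 0.1, reject H₀ (significant) at α = 0.1.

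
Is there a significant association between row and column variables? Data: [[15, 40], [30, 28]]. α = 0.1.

χ² = 7.043. df = 1, critical = 2.706. Reject H₀. Variables are dependent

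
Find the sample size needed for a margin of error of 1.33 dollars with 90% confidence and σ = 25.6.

n = (z*σ/E)² = (1.645×25.6/1.33)² = 1002.6 → n = 1003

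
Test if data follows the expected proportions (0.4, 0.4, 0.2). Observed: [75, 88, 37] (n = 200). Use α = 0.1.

Expected: [80.0, 80.0, 40.0]. χ² = 1.338. df = 2, critical = 4.605. Fail to reject H₀.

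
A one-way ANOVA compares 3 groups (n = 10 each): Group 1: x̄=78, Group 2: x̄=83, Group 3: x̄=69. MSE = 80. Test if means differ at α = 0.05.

Grand mean = 76.67. SS_between = 1006.67, MS_between = 503.33. F = 6.292, F_crit ≈ 3.354. Reject H₀.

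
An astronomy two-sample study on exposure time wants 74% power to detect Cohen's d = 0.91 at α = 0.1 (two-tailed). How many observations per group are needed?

z_{α/2} = 1.645, z_β = Φ⁻¹(0.74) = 0.643. For large effect (d = 0.91): n per group = 2(z_{α/2} + z_β)²/d² = 2(1.645 + 0.643)²/0.91² = 12.6 → 13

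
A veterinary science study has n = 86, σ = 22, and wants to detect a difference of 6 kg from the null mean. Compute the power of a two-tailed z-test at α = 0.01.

SE = σ/√n = 22/√86 = 2.372. Non-centrality λ = d/SE = 6/2.372 = 2.529. Power ≈ Φ(λ - z_{α/2}) = Φ(2.529 - 2.576) = Φ(-0.047) = 0.481.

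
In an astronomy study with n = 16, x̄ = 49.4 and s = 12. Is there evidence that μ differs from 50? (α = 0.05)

t = (x̄ - μ₀)/(s/√n) = (49.4 - 50)/(12/√16) = -0.2. df = 15, critical t = ±2.131. Fail to reject H₀.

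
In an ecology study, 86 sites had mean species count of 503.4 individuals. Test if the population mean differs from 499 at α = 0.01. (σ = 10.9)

z = (x̄ - μ₀)/(σ/√n) = (503.4 - 499)/(10.9/√86) = 3.743. Critical value: ±2.576. Since |3.743| > 2.576, Reject H₀.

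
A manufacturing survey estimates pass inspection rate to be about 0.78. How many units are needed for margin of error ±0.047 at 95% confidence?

n = z²p(1-p)/E² = 1.96²×0.78×0.22/0.047² = 298.4 → n = 299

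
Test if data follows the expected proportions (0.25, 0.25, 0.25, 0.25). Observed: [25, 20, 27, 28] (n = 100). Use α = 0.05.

Expected: [25.0, 25.0, 25.0, 25.0]. χ² = 1.52. df = 3, critical = 7.815. Fail to reject H₀.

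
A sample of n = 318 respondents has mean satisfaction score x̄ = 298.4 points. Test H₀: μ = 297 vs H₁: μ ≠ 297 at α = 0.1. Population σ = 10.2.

z = (x̄ - μ₀)/(σ/√n) = (298.4 - 297)/(10.2/√318) = 2.448. Critical value: ±1.645. Since |2.448| > 1.645, Reject H₀.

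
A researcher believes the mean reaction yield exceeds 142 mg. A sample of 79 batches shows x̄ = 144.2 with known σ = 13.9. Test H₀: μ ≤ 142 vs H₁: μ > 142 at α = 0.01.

z = 1.407. Critical value: 2.33. Fail to reject H₀.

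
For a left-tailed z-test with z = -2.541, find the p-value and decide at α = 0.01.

p = P(Z < -2.541) = Φ(-2.541) ≈ 0.0055. Since p < 0.01, reject H₀ (significant) at α = 0.01.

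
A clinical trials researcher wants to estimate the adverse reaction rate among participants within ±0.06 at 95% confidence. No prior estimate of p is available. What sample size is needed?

Conservative approach: use p = 0.5 (maximizes p(1-p) = 0.25). n = z²(0.25)/E² = 1.96²×0.25/0.06² = 266.8 → n = 267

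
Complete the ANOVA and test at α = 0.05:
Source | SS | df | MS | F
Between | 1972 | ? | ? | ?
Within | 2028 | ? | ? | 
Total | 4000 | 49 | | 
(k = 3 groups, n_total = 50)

df_between = 2, df_within = 47. MS_between = 986.0, MS_within = 43.15. F = 22.851, F_crit ≈ 3.195. Reject H₀.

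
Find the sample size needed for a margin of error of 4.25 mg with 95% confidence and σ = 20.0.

n = (z*σ/E)² = (1.96×20.0/4.25)² = 85.1 → n = 86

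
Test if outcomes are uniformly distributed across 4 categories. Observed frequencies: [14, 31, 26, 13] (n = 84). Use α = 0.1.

Expected = 21 each. χ² = Σ(O-E)²/E = 11.333. df = 3, critical value = 6.251. Reject H₀.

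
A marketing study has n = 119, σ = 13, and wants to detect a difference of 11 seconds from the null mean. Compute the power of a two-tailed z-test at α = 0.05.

SE = σ/√n = 13/√119 = 1.192. Non-centrality λ = d/SE = 11/1.192 = 9.23. Power ≈ Φ(λ - z_{α/2}) = Φ(9.23 - 1.96) = Φ(7.27) = 1.0.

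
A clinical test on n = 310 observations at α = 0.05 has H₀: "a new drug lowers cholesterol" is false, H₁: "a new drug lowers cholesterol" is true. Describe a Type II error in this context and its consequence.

Type II error: failing to reject H₀ when it is false — concluding that a new drug lowers cholesterol is not supported when in fact it is. Consequence: shelving an effective drug — patients miss out on a treatment that would have helped.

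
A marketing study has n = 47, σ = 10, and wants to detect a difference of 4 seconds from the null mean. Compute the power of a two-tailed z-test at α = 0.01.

SE = σ/√n = 10/√47 = 1.459. Non-centrality λ = d/SE = 4/1.459 = 2.742. Power ≈ Φ(λ - z_{α/2}) = Φ(2.742 - 2.576) = Φ(0.166) = 0.566.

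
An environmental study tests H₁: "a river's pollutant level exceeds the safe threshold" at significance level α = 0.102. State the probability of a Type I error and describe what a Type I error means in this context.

P(Type I error) = α = 0.102. A Type I error is rejecting H₀ when H₀ is actually true (false positive) — here, concluding that a river's pollutant level exceeds the safe threshold when in fact this is not the case. Consequence: shutting down a compliant factory unnecessarily.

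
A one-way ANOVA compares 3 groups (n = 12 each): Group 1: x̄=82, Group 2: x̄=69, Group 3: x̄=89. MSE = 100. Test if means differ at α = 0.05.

Grand mean = 80.0. SS_between = 2472.0, MS_between = 1236.0. F = 12.36, F_crit ≈ 3.285. Reject H₀.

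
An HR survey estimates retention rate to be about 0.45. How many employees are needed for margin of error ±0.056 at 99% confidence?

n = z²p(1-p)/E² = 2.576²×0.45×0.55/0.056² = 523.7 → n = 524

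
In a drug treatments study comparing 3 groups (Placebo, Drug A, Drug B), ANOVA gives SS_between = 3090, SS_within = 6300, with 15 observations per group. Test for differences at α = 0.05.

df_between = 2, df_within = 42. F = MS_between/MS_within = 1545.0/150.0 = 10.3. F_crit ≈ 3.22. Reject H₀. At least one mean differs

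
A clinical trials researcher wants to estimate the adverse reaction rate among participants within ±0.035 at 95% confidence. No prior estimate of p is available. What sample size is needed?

Conservative approach: use p = 0.5 (maximizes p(1-p) = 0.25). n = z²(0.25)/E² = 1.96²×0.25/0.035² = 784.0 → n = 784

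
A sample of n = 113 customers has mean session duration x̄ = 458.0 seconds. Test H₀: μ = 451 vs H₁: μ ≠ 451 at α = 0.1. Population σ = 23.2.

z = (x̄ - μ₀)/(σ/√n) = (458.0 - 451)/(23.2/√113) = 3.207. Critical value: ±1.645. Since |3.207| > 1.645, Reject H₀.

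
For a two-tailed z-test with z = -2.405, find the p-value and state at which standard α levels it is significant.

p = 2·P(Z > |-2.405|) = 2·(1 - Φ(2.405)) ≈ 0.0162. Significant at α = 0.1; Significant at α = 0.05.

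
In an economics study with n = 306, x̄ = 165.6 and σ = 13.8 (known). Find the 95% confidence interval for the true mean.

CI = x̄ ± z*(σ/√n) = 165.6 ± 1.96(13.8/√306) = 165.6 ± 1.55 = (164.05, 167.15)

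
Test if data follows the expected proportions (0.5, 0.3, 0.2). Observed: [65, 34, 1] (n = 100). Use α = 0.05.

Expected: [50.0, 30.0, 20.0]. χ² = 23.083. df = 2, critical = 5.991. Reject H₀.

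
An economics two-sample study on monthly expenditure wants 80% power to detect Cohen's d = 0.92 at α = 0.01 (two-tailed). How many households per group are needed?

z_{α/2} = 2.576, z_β = Φ⁻¹(0.8) = 0.842. For large effect (d = 0.92): n per group = 2(z_{α/2} + z_β)²/d² = 2(2.576 + 0.842)²/0.92² = 27.6 → 28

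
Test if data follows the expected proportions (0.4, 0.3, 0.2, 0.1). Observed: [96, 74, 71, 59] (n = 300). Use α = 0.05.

Expected: [120.0, 90.0, 60.0, 30.0]. χ² = 37.694. df = 3, critical = 7.815. Reject H₀.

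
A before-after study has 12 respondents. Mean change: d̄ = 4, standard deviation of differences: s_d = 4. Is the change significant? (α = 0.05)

t = d̄/(s_d/√n) = 4/(4/√12) = 3.464. df = 11, critical t = ±2.201. Reject H₀.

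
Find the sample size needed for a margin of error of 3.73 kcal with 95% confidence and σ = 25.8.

n = (z*σ/E)² = (1.96×25.8/3.73)² = 183.8 → n = 184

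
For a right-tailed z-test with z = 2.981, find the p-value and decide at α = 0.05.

p = P(Z > 2.981) = 1 - Φ(2.981) ≈ 0.0014. Since p < 0.05, reject H₀ (significant) at α = 0.05.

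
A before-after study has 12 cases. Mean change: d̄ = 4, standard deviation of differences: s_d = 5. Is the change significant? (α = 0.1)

t = d̄/(s_d/√n) = 4/(5/√12) = 2.771. df = 11, critical t = ±1.796. Reject H₀.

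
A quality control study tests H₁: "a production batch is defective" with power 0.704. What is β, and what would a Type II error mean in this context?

β = 1 - power = 1 - 0.704 = 0.296. A Type II error is failing to reject H₀ when H₀ is false (false negative) — here, failing to conclude that a production batch is defective when in fact it is true. Consequence: shipping a defective batch — faulty products reach customers.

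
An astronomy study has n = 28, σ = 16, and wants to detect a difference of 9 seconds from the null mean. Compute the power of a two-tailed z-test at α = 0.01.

SE = σ/√n = 16/√28 = 3.024. Non-centrality λ = d/SE = 9/3.024 = 2.976. Power ≈ Φ(λ - z_{α/2}) = Φ(2.976 - 2.576) = Φ(0.4) = 0.656.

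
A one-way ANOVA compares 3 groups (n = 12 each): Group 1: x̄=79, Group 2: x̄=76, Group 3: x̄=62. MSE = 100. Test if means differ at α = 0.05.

Grand mean = 72.33. SS_between = 1976.0, MS_between = 988.0. F = 9.88, F_crit ≈ 3.285. Reject H₀.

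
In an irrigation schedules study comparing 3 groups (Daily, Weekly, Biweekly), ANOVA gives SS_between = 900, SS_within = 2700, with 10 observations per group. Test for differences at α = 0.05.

df_between = 2, df_within = 27. F = MS_between/MS_within = 450.0/100.0 = 4.5. F_crit ≈ 3.354. Reject H₀. At least one mean differs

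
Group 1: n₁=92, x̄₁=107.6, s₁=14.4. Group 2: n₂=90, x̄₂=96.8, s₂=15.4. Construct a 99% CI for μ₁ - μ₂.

Difference = 10.8. SE = √(14.4²/92 + 15.4²/90) = 2.211. CI = (5.1, 16.5)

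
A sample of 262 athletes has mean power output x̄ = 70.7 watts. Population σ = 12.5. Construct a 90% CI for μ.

CI = x̄ ± z*(σ/√n) = 70.7 ± 1.645(12.5/√262) = 70.7 ± 1.27 = (69.43, 71.97)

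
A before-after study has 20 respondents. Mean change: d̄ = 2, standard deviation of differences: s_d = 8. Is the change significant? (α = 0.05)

t = d̄/(s_d/√n) = 2/(8/√20) = 1.118. df = 19, critical t = ±2.093. Fail to reject H₀.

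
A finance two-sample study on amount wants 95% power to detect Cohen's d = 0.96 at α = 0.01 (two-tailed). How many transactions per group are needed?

z_{α/2} = 2.576, z_β = Φ⁻¹(0.95) = 1.645. For large effect (d = 0.96): n per group = 2(z_{α/2} + z_β)²/d² = 2(2.576 + 1.645)²/0.96² = 38.7 → 39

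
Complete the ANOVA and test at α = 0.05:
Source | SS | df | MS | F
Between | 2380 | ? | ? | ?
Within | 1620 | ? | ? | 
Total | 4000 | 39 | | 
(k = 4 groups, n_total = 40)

df_between = 3, df_within = 36. MS_between = 793.33, MS_within = 45.0. F = 17.63, F_crit ≈ 2.866. Reject H₀.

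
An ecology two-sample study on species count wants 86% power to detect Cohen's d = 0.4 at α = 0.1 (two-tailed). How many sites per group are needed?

z_{α/2} = 1.645, z_β = Φ⁻¹(0.86) = 1.08. For small effect (d = 0.4): n per group = 2(z_{α/2} + z_β)²/d² = 2(1.645 + 1.08)²/0.4² = 92.8 → 93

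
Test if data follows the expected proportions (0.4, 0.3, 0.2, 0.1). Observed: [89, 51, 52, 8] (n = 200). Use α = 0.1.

Expected: [80.0, 60.0, 40.0, 20.0]. χ² = 13.162. df = 3, critical = 6.251. Reject H₀.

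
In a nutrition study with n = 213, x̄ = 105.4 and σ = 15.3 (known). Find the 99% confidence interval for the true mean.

CI = x̄ ± z*(σ/√n) = 105.4 ± 2.576(15.3/√213) = 105.4 ± 2.7 = (102.7, 108.1)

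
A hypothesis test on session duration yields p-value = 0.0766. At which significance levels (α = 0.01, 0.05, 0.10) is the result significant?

p = 0.0766. Significant at: α = 0.1.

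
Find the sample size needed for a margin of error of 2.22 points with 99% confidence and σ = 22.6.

n = (z*σ/E)² = (2.576×22.6/2.22)² = 687.7 → n = 688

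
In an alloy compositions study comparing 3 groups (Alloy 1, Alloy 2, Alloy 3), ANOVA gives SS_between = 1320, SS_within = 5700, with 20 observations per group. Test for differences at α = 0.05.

df_between = 2, df_within = 57. F = MS_between/MS_within = 660.0/100.0 = 6.6. F_crit ≈ 3.159. Reject H₀. At least one mean differs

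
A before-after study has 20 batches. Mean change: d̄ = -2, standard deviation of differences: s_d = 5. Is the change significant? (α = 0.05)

t = d̄/(s_d/√n) = -2/(5/√20) = -1.789. df = 19, critical t = ±2.093. Fail to reject H₀.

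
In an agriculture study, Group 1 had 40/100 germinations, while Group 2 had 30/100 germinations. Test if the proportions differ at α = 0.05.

p̂₁ = 0.4, p̂₂ = 0.3, pooled p̂ = 0.35. z = 1.482. Critical: ±1.96. Fail to reject H₀.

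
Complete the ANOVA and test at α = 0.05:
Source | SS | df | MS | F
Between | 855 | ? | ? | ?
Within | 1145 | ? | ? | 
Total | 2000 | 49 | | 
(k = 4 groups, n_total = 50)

df_between = 3, df_within = 46. MS_between = 285.0, MS_within = 24.89. F = 11.45, F_crit ≈ 2.807. Reject H₀.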